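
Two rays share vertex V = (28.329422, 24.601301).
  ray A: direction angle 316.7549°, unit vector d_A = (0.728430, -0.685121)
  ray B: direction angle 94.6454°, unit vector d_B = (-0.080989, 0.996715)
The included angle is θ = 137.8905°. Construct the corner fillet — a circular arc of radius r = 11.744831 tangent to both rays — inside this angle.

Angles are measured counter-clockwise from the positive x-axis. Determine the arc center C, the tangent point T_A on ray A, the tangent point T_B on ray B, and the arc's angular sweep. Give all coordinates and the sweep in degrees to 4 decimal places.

bisector direction at 25.7002° = (0.901076,0.433661)
center distance |VC| = r/sin(θ/2) = 11.744831/sin(68.9453°) = 12.585039
C = V + |VC|·bis = (39.6695,30.0589)
T_A = V + ((C−V)·d_A)·d_A = V + 4.5213·d_A = (31.6229,21.5037)
T_B = V + ((C−V)·d_B)·d_B = V + 4.5213·d_B = (27.9632,29.1077)
sweep = 180° − θ = 42.1095°

center=(39.6695,30.0589) T_A=(31.6229,21.5037) T_B=(27.9632,29.1077) sweep=42.1095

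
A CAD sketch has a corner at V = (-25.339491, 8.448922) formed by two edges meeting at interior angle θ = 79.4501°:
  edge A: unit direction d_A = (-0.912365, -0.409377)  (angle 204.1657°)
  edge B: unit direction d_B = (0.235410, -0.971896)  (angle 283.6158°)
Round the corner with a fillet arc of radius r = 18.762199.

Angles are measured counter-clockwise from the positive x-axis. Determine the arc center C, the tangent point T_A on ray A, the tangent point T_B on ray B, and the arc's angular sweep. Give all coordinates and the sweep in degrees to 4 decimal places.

bisector direction at 243.8907° = (-0.440084,-0.897957)
center distance |VC| = r/sin(θ/2) = 18.762199/sin(39.7251°) = 29.357029
C = V + |VC|·bis = (-38.2591,-17.9124)
T_A = V + ((C−V)·d_A)·d_A = V + 22.5791·d_A = (-45.9399,-0.7944)
T_B = V + ((C−V)·d_B)·d_B = V + 22.5791·d_B = (-20.0241,-13.4956)
sweep = 180° − θ = 100.5499°

center=(-38.2591,-17.9124) T_A=(-45.9399,-0.7944) T_B=(-20.0241,-13.4956) sweep=100.5499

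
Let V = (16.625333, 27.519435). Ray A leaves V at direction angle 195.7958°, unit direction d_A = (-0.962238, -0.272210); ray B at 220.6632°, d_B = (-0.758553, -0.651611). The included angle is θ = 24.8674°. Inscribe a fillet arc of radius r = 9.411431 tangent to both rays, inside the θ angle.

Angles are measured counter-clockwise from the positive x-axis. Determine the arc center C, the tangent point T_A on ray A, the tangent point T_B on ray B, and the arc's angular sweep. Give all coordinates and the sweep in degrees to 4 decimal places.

bisector direction at 208.2295° = (-0.881060,-0.473004)
center distance |VC| = r/sin(θ/2) = 9.411431/sin(12.4337°) = 43.711124
C = V + |VC|·bis = (-21.8868,6.8439)
T_A = V + ((C−V)·d_A)·d_A = V + 42.6859·d_A = (-24.4487,15.8999)
T_B = V + ((C−V)·d_B)·d_B = V + 42.6859·d_B = (-15.7542,-0.2952)
sweep = 180° − θ = 155.1326°

center=(-21.8868,6.8439) T_A=(-24.4487,15.8999) T_B=(-15.7542,-0.2952) sweep=155.1326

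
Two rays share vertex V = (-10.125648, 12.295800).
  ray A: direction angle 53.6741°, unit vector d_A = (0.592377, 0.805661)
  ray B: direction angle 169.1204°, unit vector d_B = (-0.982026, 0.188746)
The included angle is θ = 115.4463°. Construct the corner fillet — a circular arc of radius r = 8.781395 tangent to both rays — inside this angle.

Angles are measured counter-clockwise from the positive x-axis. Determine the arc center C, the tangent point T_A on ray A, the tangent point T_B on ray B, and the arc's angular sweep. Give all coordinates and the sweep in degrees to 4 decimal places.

bisector direction at 111.3973° = (-0.364832,0.931073)
center distance |VC| = r/sin(θ/2) = 8.781395/sin(57.7231°) = 10.386312
C = V + |VC|·bis = (-13.9149,21.9662)
T_A = V + ((C−V)·d_A)·d_A = V + 5.5464·d_A = (-6.8401,16.7643)
T_B = V + ((C−V)·d_B)·d_B = V + 5.5464·d_B = (-15.5724,13.3427)
sweep = 180° − θ = 64.5537°

center=(-13.9149,21.9662) T_A=(-6.8401,16.7643) T_B=(-15.5724,13.3427) sweep=64.5537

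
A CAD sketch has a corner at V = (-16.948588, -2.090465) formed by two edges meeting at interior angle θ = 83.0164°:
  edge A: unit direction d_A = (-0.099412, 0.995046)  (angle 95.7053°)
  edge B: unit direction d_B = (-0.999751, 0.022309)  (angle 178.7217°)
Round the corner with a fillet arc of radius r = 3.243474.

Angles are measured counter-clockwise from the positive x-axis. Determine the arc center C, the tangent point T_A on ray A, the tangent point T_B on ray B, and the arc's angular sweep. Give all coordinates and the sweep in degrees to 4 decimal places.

center=(-20.5403,1.2340) T_A=(-17.3129,1.5564) T_B=(-20.6127,-2.0087) sweep=96.9836

bisector direction at 137.2135° = (-0.733890,0.679268)
center distance |VC| = r/sin(θ/2) = 3.243474/sin(41.5082°) = 4.894131
C = V + |VC|·bis = (-20.5403,1.2340)
T_A = V + ((C−V)·d_A)·d_A = V + 3.6650·d_A = (-17.3129,1.5564)
T_B = V + ((C−V)·d_B)·d_B = V + 3.6650·d_B = (-20.6127,-2.0087)
sweep = 180° − θ = 96.9836°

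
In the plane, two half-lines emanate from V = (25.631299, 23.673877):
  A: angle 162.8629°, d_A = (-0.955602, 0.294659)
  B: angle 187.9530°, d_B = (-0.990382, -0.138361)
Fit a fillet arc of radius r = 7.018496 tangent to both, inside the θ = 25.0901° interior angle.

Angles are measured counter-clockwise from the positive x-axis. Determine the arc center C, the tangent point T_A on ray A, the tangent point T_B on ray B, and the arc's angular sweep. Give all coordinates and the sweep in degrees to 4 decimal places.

center=(-6.5774,26.2608) T_A=(-4.5094,32.9677) T_B=(-5.6063,19.3098) sweep=154.9099

bisector direction at 175.4079° = (-0.996790,0.080061)
center distance |VC| = r/sin(θ/2) = 7.018496/sin(12.5450°) = 32.312449
C = V + |VC|·bis = (-6.5774,26.2608)
T_A = V + ((C−V)·d_A)·d_A = V + 31.5410·d_A = (-4.5094,32.9677)
T_B = V + ((C−V)·d_B)·d_B = V + 31.5410·d_B = (-5.6063,19.3098)
sweep = 180° − θ = 154.9099°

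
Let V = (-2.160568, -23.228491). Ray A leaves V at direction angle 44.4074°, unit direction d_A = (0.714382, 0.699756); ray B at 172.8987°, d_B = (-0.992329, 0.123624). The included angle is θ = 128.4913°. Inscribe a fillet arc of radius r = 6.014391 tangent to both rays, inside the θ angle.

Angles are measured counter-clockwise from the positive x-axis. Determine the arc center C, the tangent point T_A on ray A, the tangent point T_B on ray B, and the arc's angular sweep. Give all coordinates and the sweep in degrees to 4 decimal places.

bisector direction at 108.6531° = (-0.319837,0.947473)
center distance |VC| = r/sin(θ/2) = 6.014391/sin(64.2456°) = 6.677721
C = V + |VC|·bis = (-4.2963,-16.9015)
T_A = V + ((C−V)·d_A)·d_A = V + 2.9016·d_A = (-0.0877,-21.1981)
T_B = V + ((C−V)·d_B)·d_B = V + 2.9016·d_B = (-5.0399,-22.8698)
sweep = 180° − θ = 51.5087°

center=(-4.2963,-16.9015) T_A=(-0.0877,-21.1981) T_B=(-5.0399,-22.8698) sweep=51.5087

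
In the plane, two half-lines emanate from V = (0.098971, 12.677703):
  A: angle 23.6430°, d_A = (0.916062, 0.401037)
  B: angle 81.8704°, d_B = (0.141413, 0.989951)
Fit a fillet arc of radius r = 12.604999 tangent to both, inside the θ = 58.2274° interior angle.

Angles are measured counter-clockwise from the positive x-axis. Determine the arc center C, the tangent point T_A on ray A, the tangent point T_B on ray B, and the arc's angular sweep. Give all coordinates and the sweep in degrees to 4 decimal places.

center=(15.7780,33.3017) T_A=(20.8331,21.7548) T_B=(3.2997,35.0842) sweep=121.7726

bisector direction at 52.7567° = (0.605201,0.796073)
center distance |VC| = r/sin(θ/2) = 12.604999/sin(29.1137°) = 25.907197
C = V + |VC|·bis = (15.7780,33.3017)
T_A = V + ((C−V)·d_A)·d_A = V + 22.6340·d_A = (20.8331,21.7548)
T_B = V + ((C−V)·d_B)·d_B = V + 22.6340·d_B = (3.2997,35.0842)
sweep = 180° − θ = 121.7726°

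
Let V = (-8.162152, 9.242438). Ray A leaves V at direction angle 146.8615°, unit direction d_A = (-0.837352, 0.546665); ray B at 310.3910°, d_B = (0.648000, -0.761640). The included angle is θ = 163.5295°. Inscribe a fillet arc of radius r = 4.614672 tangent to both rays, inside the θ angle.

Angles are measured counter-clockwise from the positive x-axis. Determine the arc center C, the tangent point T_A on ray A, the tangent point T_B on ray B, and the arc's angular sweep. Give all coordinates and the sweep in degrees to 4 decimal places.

bisector direction at 228.6262° = (-0.660968,-0.750414)
center distance |VC| = r/sin(θ/2) = 4.614672/sin(81.7648°) = 4.662753
C = V + |VC|·bis = (-11.2441,5.7434)
T_A = V + ((C−V)·d_A)·d_A = V + 0.6679·d_A = (-8.7214,9.6075)
T_B = V + ((C−V)·d_B)·d_B = V + 0.6679·d_B = (-7.7294,8.7338)
sweep = 180° − θ = 16.4705°

center=(-11.2441,5.7434) T_A=(-8.7214,9.6075) T_B=(-7.7294,8.7338) sweep=16.4705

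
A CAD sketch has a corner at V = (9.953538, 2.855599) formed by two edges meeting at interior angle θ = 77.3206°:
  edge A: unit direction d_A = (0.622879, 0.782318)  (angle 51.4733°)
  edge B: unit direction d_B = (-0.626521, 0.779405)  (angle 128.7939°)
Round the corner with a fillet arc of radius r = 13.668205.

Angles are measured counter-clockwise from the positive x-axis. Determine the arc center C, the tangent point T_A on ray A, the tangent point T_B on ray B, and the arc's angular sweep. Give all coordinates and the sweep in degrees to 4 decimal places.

bisector direction at 90.1336° = (-0.002332,0.999997)
center distance |VC| = r/sin(θ/2) = 13.668205/sin(38.6603°) = 21.879569
C = V + |VC|·bis = (9.9025,24.7351)
T_A = V + ((C−V)·d_A)·d_A = V + 17.0850·d_A = (20.5954,16.2215)
T_B = V + ((C−V)·d_B)·d_B = V + 17.0850·d_B = (-0.7505,16.1717)
sweep = 180° − θ = 102.6794°

center=(9.9025,24.7351) T_A=(20.5954,16.2215) T_B=(-0.7505,16.1717) sweep=102.6794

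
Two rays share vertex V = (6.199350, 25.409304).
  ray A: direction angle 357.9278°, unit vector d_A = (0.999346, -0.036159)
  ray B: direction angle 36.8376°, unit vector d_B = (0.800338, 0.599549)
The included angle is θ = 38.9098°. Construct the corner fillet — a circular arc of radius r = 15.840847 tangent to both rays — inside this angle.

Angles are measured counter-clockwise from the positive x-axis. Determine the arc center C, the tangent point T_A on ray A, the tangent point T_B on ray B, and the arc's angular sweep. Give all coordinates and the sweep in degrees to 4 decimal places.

center=(51.5881,39.6182) T_A=(51.0153,23.7877) T_B=(42.0908,52.2963) sweep=141.0902

bisector direction at 17.3827° = (0.954331,0.298753)
center distance |VC| = r/sin(θ/2) = 15.840847/sin(19.4549°) = 47.560861
C = V + |VC|·bis = (51.5881,39.6182)
T_A = V + ((C−V)·d_A)·d_A = V + 44.8453·d_A = (51.0153,23.7877)
T_B = V + ((C−V)·d_B)·d_B = V + 44.8453·d_B = (42.0908,52.2963)
sweep = 180° − θ = 141.0902°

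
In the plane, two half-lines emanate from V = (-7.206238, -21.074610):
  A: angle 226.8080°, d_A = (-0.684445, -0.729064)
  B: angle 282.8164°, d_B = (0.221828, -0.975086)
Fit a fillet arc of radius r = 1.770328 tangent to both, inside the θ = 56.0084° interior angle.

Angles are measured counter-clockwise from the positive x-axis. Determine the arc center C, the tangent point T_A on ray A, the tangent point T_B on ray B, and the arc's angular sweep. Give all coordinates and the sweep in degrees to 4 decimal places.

center=(-8.1940,-24.7133) T_A=(-9.4847,-23.5016) T_B=(-6.4678,-24.3206) sweep=123.9916

bisector direction at 254.8122° = (-0.261984,-0.965072)
center distance |VC| = r/sin(θ/2) = 1.770328/sin(28.0042°) = 3.770375
C = V + |VC|·bis = (-8.1940,-24.7133)
T_A = V + ((C−V)·d_A)·d_A = V + 3.3289·d_A = (-9.4847,-23.5016)
T_B = V + ((C−V)·d_B)·d_B = V + 3.3289·d_B = (-6.4678,-24.3206)
sweep = 180° − θ = 123.9916°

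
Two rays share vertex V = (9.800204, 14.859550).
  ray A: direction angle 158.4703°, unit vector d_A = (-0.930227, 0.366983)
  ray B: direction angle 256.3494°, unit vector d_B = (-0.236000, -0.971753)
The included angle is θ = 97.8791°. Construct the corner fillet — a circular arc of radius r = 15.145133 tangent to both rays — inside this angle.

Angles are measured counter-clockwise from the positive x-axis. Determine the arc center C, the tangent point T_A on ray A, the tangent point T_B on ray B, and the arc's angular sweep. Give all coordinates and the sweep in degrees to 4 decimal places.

center=(-8.0308,5.6129) T_A=(-2.4728,19.7014) T_B=(6.6865,2.0387) sweep=82.1209

bisector direction at 207.4098° = (-0.887736,-0.460352)
center distance |VC| = r/sin(θ/2) = 15.145133/sin(48.9395°) = 20.085931
C = V + |VC|·bis = (-8.0308,5.6129)
T_A = V + ((C−V)·d_A)·d_A = V + 13.1935·d_A = (-2.4728,19.7014)
T_B = V + ((C−V)·d_B)·d_B = V + 13.1935·d_B = (6.6865,2.0387)
sweep = 180° − θ = 82.1209°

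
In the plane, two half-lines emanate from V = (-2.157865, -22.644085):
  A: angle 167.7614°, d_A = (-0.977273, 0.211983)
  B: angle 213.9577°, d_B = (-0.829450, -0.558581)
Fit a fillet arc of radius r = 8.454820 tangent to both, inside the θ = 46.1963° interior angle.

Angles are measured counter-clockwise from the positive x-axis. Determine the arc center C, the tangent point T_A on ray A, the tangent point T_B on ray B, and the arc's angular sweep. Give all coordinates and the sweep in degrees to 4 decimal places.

bisector direction at 190.8596° = (-0.982092,-0.188402)
center distance |VC| = r/sin(θ/2) = 8.454820/sin(23.0982°) = 21.551517
C = V + |VC|·bis = (-23.3234,-26.7044)
T_A = V + ((C−V)·d_A)·d_A = V + 19.8238·d_A = (-21.5312,-18.4418)
T_B = V + ((C−V)·d_B)·d_B = V + 19.8238·d_B = (-18.6007,-33.7173)
sweep = 180° − θ = 133.8037°

center=(-23.3234,-26.7044) T_A=(-21.5312,-18.4418) T_B=(-18.6007,-33.7173) sweep=133.8037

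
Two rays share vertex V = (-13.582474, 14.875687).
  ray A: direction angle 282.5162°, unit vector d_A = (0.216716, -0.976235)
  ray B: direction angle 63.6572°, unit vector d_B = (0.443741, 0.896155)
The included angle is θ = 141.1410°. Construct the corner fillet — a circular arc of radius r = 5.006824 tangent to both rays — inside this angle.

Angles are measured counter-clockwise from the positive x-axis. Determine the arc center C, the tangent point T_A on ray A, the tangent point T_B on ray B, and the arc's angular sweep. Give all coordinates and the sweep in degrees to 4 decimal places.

center=(-8.3119,14.2366) T_A=(-13.1997,13.1516) T_B=(-12.7988,16.4584) sweep=38.8590

bisector direction at 353.0867° = (0.992729,-0.120367)
center distance |VC| = r/sin(θ/2) = 5.006824/sin(70.5705°) = 5.309173
C = V + |VC|·bis = (-8.3119,14.2366)
T_A = V + ((C−V)·d_A)·d_A = V + 1.7661·d_A = (-13.1997,13.1516)
T_B = V + ((C−V)·d_B)·d_B = V + 1.7661·d_B = (-12.7988,16.4584)
sweep = 180° − θ = 38.8590°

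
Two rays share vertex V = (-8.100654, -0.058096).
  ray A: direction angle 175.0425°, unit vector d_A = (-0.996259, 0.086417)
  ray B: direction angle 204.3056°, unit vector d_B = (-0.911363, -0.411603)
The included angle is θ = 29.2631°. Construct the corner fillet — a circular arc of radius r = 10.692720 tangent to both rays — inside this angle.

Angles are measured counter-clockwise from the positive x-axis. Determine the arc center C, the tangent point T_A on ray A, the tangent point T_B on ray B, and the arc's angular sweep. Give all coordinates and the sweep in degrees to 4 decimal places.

bisector direction at 189.6740° = (-0.985780,-0.168043)
center distance |VC| = r/sin(θ/2) = 10.692720/sin(14.6316°) = 42.330274
C = V + |VC|·bis = (-49.8290,-7.1714)
T_A = V + ((C−V)·d_A)·d_A = V + 40.9575·d_A = (-48.9049,3.4813)
T_B = V + ((C−V)·d_B)·d_B = V + 40.9575·d_B = (-45.4278,-16.9163)
sweep = 180° − θ = 150.7369°

center=(-49.8290,-7.1714) T_A=(-48.9049,3.4813) T_B=(-45.4278,-16.9163) sweep=150.7369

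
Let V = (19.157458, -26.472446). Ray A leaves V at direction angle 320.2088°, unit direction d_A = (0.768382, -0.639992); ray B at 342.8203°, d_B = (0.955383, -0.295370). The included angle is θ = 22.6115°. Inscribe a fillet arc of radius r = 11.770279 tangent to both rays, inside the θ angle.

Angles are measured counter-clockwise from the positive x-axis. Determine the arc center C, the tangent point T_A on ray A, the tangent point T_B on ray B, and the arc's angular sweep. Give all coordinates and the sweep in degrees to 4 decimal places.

bisector direction at 331.5146° = (0.878938,-0.476936)
center distance |VC| = r/sin(θ/2) = 11.770279/sin(11.3057°) = 60.038796
C = V + |VC|·bis = (71.9279,-55.1071)
T_A = V + ((C−V)·d_A)·d_A = V + 58.8737·d_A = (64.3950,-64.1512)
T_B = V + ((C−V)·d_B)·d_B = V + 58.8737·d_B = (75.4044,-43.8620)
sweep = 180° − θ = 157.3885°

center=(71.9279,-55.1071) T_A=(64.3950,-64.1512) T_B=(75.4044,-43.8620) sweep=157.3885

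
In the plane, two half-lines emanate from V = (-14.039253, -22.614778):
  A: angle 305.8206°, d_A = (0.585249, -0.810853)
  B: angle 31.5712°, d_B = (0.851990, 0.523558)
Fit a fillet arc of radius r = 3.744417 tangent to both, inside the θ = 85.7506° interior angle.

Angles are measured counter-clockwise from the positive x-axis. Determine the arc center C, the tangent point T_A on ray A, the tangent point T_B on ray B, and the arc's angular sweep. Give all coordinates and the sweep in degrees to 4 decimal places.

center=(-8.6428,-23.6935) T_A=(-11.6790,-25.8849) T_B=(-10.6032,-20.5033) sweep=94.2494

bisector direction at 348.6959° = (0.980601,-0.196016)
center distance |VC| = r/sin(θ/2) = 3.744417/sin(42.8753°) = 5.503218
C = V + |VC|·bis = (-8.6428,-23.6935)
T_A = V + ((C−V)·d_A)·d_A = V + 4.0330·d_A = (-11.6790,-25.8849)
T_B = V + ((C−V)·d_B)·d_B = V + 4.0330·d_B = (-10.6032,-20.5033)
sweep = 180° − θ = 94.2494°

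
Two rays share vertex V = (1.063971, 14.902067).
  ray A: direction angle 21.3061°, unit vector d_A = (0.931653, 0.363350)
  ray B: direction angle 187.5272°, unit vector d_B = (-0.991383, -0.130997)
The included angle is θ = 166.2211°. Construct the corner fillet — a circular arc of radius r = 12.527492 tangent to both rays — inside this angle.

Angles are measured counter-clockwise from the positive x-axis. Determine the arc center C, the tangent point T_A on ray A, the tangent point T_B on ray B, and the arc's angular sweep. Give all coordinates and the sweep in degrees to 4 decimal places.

bisector direction at 104.4167° = (-0.248971,0.968511)
center distance |VC| = r/sin(θ/2) = 12.527492/sin(83.1106°) = 12.618605
C = V + |VC|·bis = (-2.0777,27.1233)
T_A = V + ((C−V)·d_A)·d_A = V + 1.5137·d_A = (2.4742,15.4521)
T_B = V + ((C−V)·d_B)·d_B = V + 1.5137·d_B = (-0.4366,14.7038)
sweep = 180° − θ = 13.7789°

center=(-2.0777,27.1233) T_A=(2.4742,15.4521) T_B=(-0.4366,14.7038) sweep=13.7789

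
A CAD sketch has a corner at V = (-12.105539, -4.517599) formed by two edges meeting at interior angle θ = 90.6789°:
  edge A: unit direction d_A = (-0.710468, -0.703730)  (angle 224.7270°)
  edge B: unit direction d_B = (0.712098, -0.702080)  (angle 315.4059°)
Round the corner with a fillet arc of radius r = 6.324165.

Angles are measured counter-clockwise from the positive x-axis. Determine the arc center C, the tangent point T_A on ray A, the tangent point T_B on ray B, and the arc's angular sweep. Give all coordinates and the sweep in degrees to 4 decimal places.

center=(-12.0952,-13.4088) T_A=(-16.5457,-8.9157) T_B=(-7.6552,-8.9054) sweep=89.3211

bisector direction at 270.0664° = (0.001160,-0.999999)
center distance |VC| = r/sin(θ/2) = 6.324165/sin(45.3394°) = 8.891200
C = V + |VC|·bis = (-12.0952,-13.4088)
T_A = V + ((C−V)·d_A)·d_A = V + 6.2497·d_A = (-16.5457,-8.9157)
T_B = V + ((C−V)·d_B)·d_B = V + 6.2497·d_B = (-7.6552,-8.9054)
sweep = 180° − θ = 89.3211°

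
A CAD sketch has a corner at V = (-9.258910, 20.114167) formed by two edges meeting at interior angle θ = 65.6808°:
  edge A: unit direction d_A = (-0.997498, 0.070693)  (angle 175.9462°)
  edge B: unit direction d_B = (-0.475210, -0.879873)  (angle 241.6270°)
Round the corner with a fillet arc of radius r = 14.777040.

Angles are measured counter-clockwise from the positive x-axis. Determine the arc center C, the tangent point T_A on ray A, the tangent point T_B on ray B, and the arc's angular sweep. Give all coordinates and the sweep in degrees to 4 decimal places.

center=(-33.1403,6.9925) T_A=(-32.0956,21.7326) T_B=(-20.1384,-0.0296) sweep=114.3192

bisector direction at 208.7866° = (-0.876419,-0.481549)
center distance |VC| = r/sin(θ/2) = 14.777040/sin(32.8404°) = 27.248790
C = V + |VC|·bis = (-33.1403,6.9925)
T_A = V + ((C−V)·d_A)·d_A = V + 22.8940·d_A = (-32.0956,21.7326)
T_B = V + ((C−V)·d_B)·d_B = V + 22.8940·d_B = (-20.1384,-0.0296)
sweep = 180° − θ = 114.3192°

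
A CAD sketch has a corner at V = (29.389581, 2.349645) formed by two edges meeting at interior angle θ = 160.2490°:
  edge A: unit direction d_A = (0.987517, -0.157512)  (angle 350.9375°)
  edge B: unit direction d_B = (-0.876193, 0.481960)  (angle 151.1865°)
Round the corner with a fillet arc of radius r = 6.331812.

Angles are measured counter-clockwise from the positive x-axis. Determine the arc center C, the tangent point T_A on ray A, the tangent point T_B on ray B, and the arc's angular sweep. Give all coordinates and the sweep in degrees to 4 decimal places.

bisector direction at 71.0620° = (0.324545,0.945870)
center distance |VC| = r/sin(θ/2) = 6.331812/sin(80.1245°) = 6.427043
C = V + |VC|·bis = (31.4754,8.4288)
T_A = V + ((C−V)·d_A)·d_A = V + 1.1023·d_A = (30.4781,2.1760)
T_B = V + ((C−V)·d_B)·d_B = V + 1.1023·d_B = (28.4238,2.8809)
sweep = 180° − θ = 19.7510°

center=(31.4754,8.4288) T_A=(30.4781,2.1760) T_B=(28.4238,2.8809) sweep=19.7510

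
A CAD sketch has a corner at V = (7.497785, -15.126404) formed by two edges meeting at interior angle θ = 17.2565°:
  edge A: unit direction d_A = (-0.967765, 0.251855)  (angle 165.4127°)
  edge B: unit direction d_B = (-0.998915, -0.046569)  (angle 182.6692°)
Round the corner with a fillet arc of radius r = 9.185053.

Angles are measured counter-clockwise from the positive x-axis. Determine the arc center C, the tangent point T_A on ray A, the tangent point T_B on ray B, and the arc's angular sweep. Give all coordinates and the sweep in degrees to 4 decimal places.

center=(-53.3957,-8.7702) T_A=(-51.0824,0.1187) T_B=(-52.9680,-17.9453) sweep=162.7435

bisector direction at 174.0410° = (-0.994596,0.103818)
center distance |VC| = r/sin(θ/2) = 9.185053/sin(8.6282°) = 61.224365
C = V + |VC|·bis = (-53.3957,-8.7702)
T_A = V + ((C−V)·d_A)·d_A = V + 60.5315·d_A = (-51.0824,0.1187)
T_B = V + ((C−V)·d_B)·d_B = V + 60.5315·d_B = (-52.9680,-17.9453)
sweep = 180° − θ = 162.7435°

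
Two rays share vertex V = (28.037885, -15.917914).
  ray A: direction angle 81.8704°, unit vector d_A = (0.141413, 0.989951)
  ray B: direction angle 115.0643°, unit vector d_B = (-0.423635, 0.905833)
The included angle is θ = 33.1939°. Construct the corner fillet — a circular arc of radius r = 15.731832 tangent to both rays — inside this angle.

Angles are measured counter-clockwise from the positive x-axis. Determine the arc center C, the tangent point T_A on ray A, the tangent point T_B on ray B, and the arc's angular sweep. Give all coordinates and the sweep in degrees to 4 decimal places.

center=(19.9281,38.5580) T_A=(35.5019,36.3333) T_B=(5.6777,31.8934) sweep=146.8061

bisector direction at 98.4673° = (-0.147246,0.989100)
center distance |VC| = r/sin(θ/2) = 15.731832/sin(16.5969°) = 55.076242
C = V + |VC|·bis = (19.9281,38.5580)
T_A = V + ((C−V)·d_A)·d_A = V + 52.7816·d_A = (35.5019,36.3333)
T_B = V + ((C−V)·d_B)·d_B = V + 52.7816·d_B = (5.6777,31.8934)
sweep = 180° − θ = 146.8061°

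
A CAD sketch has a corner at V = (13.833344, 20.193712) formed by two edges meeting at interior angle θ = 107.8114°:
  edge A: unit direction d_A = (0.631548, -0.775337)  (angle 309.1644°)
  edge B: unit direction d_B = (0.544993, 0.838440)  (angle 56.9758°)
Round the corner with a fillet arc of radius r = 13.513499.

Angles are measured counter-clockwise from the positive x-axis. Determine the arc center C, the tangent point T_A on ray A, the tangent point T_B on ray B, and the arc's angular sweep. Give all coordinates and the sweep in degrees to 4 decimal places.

bisector direction at 3.0701° = (0.998565,0.053558)
center distance |VC| = r/sin(θ/2) = 13.513499/sin(53.9057°) = 16.723624
C = V + |VC|·bis = (30.5330,21.0894)
T_A = V + ((C−V)·d_A)·d_A = V + 9.8522·d_A = (20.0554,12.5550)
T_B = V + ((C−V)·d_B)·d_B = V + 9.8522·d_B = (19.2027,28.4542)
sweep = 180° − θ = 72.1886°

center=(30.5330,21.0894) T_A=(20.0554,12.5550) T_B=(19.2027,28.4542) sweep=72.1886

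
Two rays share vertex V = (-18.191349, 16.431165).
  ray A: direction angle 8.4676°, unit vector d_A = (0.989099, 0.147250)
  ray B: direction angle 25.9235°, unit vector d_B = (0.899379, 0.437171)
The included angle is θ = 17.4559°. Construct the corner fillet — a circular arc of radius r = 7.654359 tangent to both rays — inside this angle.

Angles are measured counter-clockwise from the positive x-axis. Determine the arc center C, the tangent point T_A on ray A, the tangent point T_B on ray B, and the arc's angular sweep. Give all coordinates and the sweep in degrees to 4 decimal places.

center=(29.9968,31.3438) T_A=(31.1239,23.7729) T_B=(26.6506,38.2280) sweep=162.5441

bisector direction at 17.1955° = (0.955301,0.295634)
center distance |VC| = r/sin(θ/2) = 7.654359/sin(8.7279°) = 50.442910
C = V + |VC|·bis = (29.9968,31.3438)
T_A = V + ((C−V)·d_A)·d_A = V + 49.8588·d_A = (31.1239,23.7729)
T_B = V + ((C−V)·d_B)·d_B = V + 49.8588·d_B = (26.6506,38.2280)
sweep = 180° − θ = 162.5441°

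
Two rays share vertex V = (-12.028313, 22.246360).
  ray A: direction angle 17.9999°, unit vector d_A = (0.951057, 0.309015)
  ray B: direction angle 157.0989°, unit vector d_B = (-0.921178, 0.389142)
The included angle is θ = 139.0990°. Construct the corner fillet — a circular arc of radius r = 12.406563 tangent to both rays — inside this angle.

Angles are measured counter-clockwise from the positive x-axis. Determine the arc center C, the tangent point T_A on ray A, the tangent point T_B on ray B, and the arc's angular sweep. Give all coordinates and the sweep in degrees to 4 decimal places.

center=(-11.4622,35.4753) T_A=(-7.6283,23.6760) T_B=(-16.2901,24.0467) sweep=40.9010

bisector direction at 87.5494° = (0.042758,0.999085)
center distance |VC| = r/sin(θ/2) = 12.406563/sin(69.5495°) = 13.241091
C = V + |VC|·bis = (-11.4622,35.4753)
T_A = V + ((C−V)·d_A)·d_A = V + 4.6264·d_A = (-7.6283,23.6760)
T_B = V + ((C−V)·d_B)·d_B = V + 4.6264·d_B = (-16.2901,24.0467)
sweep = 180° − θ = 40.9010°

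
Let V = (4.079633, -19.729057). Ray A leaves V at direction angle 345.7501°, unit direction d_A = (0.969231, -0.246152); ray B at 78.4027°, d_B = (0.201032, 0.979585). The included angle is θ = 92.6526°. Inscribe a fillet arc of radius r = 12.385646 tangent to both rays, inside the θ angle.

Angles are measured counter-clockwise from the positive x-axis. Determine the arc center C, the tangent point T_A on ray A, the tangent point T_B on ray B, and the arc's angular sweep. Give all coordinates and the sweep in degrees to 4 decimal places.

center=(18.5896,-10.6353) T_A=(15.5409,-22.6398) T_B=(6.4569,-8.1454) sweep=87.3474

bisector direction at 32.0764° = (0.847341,0.531050)
center distance |VC| = r/sin(θ/2) = 12.385646/sin(46.3263°) = 17.124176
C = V + |VC|·bis = (18.5896,-10.6353)
T_A = V + ((C−V)·d_A)·d_A = V + 11.8251·d_A = (15.5409,-22.6398)
T_B = V + ((C−V)·d_B)·d_B = V + 11.8251·d_B = (6.4569,-8.1454)
sweep = 180° − θ = 87.3474°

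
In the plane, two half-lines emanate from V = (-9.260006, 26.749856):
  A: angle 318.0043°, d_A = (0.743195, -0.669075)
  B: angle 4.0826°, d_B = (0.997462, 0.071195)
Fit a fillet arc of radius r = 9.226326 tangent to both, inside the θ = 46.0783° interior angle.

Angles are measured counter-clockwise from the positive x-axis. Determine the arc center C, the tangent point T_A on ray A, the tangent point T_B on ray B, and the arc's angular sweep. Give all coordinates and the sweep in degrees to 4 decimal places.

center=(13.0364,19.0915) T_A=(6.8633,12.2345) T_B=(12.3796,28.2944) sweep=133.9217

bisector direction at 341.0435° = (0.945765,-0.324851)
center distance |VC| = r/sin(θ/2) = 9.226326/sin(23.0391°) = 23.575035
C = V + |VC|·bis = (13.0364,19.0915)
T_A = V + ((C−V)·d_A)·d_A = V + 21.6946·d_A = (6.8633,12.2345)
T_B = V + ((C−V)·d_B)·d_B = V + 21.6946·d_B = (12.3796,28.2944)
sweep = 180° − θ = 133.9217°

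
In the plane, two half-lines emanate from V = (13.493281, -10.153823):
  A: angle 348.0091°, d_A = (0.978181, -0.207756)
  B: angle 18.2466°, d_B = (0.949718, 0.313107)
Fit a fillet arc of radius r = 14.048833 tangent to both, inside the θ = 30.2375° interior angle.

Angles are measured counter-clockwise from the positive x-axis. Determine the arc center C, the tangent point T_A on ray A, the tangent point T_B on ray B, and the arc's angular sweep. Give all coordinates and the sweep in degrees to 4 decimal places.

bisector direction at 3.1279° = (0.998510,0.054564)
center distance |VC| = r/sin(θ/2) = 14.048833/sin(15.1188°) = 53.864002
C = V + |VC|·bis = (67.2770,-7.2148)
T_A = V + ((C−V)·d_A)·d_A = V + 51.9996·d_A = (64.3583,-20.9571)
T_B = V + ((C−V)·d_B)·d_B = V + 51.9996·d_B = (62.8782,6.1276)
sweep = 180° − θ = 149.7625°

center=(67.2770,-7.2148) T_A=(64.3583,-20.9571) T_B=(62.8782,6.1276) sweep=149.7625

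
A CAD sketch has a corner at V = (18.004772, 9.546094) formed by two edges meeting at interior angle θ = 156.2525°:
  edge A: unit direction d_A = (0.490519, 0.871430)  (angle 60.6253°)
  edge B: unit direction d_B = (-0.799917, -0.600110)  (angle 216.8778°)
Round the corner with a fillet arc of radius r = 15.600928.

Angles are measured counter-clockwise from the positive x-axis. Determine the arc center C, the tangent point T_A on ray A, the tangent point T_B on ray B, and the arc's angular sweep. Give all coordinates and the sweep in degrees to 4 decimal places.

bisector direction at 138.7515° = (-0.751858,0.659325)
center distance |VC| = r/sin(θ/2) = 15.600928/sin(78.1262°) = 15.942034
C = V + |VC|·bis = (6.0186,20.0571)
T_A = V + ((C−V)·d_A)·d_A = V + 3.2802·d_A = (19.6138,12.4045)
T_B = V + ((C−V)·d_B)·d_B = V + 3.2802·d_B = (15.3809,7.5776)
sweep = 180° − θ = 23.7475°

center=(6.0186,20.0571) T_A=(19.6138,12.4045) T_B=(15.3809,7.5776) sweep=23.7475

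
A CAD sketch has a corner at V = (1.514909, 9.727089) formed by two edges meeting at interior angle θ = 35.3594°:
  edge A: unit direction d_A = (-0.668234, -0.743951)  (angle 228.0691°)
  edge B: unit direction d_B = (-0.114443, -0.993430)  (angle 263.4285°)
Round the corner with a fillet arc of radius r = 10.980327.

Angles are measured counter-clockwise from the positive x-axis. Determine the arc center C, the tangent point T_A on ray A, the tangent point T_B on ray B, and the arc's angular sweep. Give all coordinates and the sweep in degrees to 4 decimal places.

center=(-13.3356,-23.2380) T_A=(-21.5044,-15.9006) T_B=(-2.4274,-24.4946) sweep=144.6406

bisector direction at 245.7488° = (-0.410738,-0.911753)
center distance |VC| = r/sin(θ/2) = 10.980327/sin(17.6797°) = 36.155710
C = V + |VC|·bis = (-13.3356,-23.2380)
T_A = V + ((C−V)·d_A)·d_A = V + 34.4480·d_A = (-21.5044,-15.9006)
T_B = V + ((C−V)·d_B)·d_B = V + 34.4480·d_B = (-2.4274,-24.4946)
sweep = 180° − θ = 144.6406°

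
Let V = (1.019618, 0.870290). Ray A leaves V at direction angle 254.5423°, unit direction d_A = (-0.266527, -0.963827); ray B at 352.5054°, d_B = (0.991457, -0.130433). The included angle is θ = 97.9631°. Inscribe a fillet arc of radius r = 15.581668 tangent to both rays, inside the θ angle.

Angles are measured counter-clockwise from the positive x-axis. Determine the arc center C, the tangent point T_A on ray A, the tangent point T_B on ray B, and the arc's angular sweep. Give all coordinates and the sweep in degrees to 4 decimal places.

bisector direction at 303.5238° = (0.552284,-0.833656)
center distance |VC| = r/sin(θ/2) = 15.581668/sin(48.9815°) = 20.651694
C = V + |VC|·bis = (12.4252,-16.3461)
T_A = V + ((C−V)·d_A)·d_A = V + 13.5537·d_A = (-2.5928,-12.1932)
T_B = V + ((C−V)·d_B)·d_B = V + 13.5537·d_B = (14.4576,-0.8976)
sweep = 180° − θ = 82.0369°

center=(12.4252,-16.3461) T_A=(-2.5928,-12.1932) T_B=(14.4576,-0.8976) sweep=82.0369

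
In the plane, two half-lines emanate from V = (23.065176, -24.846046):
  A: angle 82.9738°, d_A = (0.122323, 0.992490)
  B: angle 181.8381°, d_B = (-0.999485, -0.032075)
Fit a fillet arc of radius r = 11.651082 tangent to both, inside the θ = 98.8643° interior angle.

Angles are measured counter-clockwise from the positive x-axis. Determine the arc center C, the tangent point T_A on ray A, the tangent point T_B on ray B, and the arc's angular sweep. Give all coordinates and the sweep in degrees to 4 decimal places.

center=(12.7217,-13.5209) T_A=(24.2853,-14.9461) T_B=(13.0955,-25.1660) sweep=81.1357

bisector direction at 132.4059° = (-0.674379,0.738385)
center distance |VC| = r/sin(θ/2) = 11.651082/sin(49.4322°) = 15.337710
C = V + |VC|·bis = (12.7217,-13.5209)
T_A = V + ((C−V)·d_A)·d_A = V + 9.9749·d_A = (24.2853,-14.9461)
T_B = V + ((C−V)·d_B)·d_B = V + 9.9749·d_B = (13.0955,-25.1660)
sweep = 180° − θ = 81.1357°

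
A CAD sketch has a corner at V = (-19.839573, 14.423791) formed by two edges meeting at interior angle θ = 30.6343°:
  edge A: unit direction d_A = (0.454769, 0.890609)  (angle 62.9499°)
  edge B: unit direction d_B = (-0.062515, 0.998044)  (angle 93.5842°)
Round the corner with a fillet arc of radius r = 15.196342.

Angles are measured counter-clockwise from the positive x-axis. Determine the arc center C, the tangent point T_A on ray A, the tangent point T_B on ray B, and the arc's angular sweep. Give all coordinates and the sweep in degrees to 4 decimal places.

center=(-8.1415,70.7485) T_A=(5.3925,63.8377) T_B=(-23.3081,69.7985) sweep=149.3657

bisector direction at 78.2671° = (0.203350,0.979106)
center distance |VC| = r/sin(θ/2) = 15.196342/sin(15.3171°) = 57.526655
C = V + |VC|·bis = (-8.1415,70.7485)
T_A = V + ((C−V)·d_A)·d_A = V + 55.4832·d_A = (5.3925,63.8377)
T_B = V + ((C−V)·d_B)·d_B = V + 55.4832·d_B = (-23.3081,69.7985)
sweep = 180° − θ = 149.3657°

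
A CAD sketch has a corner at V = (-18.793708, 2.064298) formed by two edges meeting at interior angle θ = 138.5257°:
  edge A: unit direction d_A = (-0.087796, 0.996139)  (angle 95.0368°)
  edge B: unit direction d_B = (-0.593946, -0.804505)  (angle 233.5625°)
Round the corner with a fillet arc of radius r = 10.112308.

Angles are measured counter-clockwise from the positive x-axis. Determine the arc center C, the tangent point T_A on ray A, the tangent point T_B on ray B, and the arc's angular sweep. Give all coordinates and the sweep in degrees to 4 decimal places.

bisector direction at 164.2996° = (-0.962690,0.270606)
center distance |VC| = r/sin(θ/2) = 10.112308/sin(69.2629°) = 10.812820
C = V + |VC|·bis = (-29.2031,4.9903)
T_A = V + ((C−V)·d_A)·d_A = V + 3.8286·d_A = (-19.1298,5.8781)
T_B = V + ((C−V)·d_B)·d_B = V + 3.8286·d_B = (-21.0677,-1.0158)
sweep = 180° − θ = 41.4743°

center=(-29.2031,4.9903) T_A=(-19.1298,5.8781) T_B=(-21.0677,-1.0158) sweep=41.4743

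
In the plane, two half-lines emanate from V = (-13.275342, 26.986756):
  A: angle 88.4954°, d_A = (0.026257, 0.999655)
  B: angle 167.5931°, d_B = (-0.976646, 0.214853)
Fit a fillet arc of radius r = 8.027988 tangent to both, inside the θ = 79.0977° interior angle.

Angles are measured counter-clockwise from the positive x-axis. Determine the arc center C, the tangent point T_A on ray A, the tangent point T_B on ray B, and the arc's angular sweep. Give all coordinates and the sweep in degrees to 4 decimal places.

center=(-21.0453,36.9160) T_A=(-13.0201,36.7052) T_B=(-22.7701,29.0755) sweep=100.9023

bisector direction at 128.0443° = (-0.616270,0.787535)
center distance |VC| = r/sin(θ/2) = 8.027988/sin(39.5489°) = 12.608035
C = V + |VC|·bis = (-21.0453,36.9160)
T_A = V + ((C−V)·d_A)·d_A = V + 9.7218·d_A = (-13.0201,36.7052)
T_B = V + ((C−V)·d_B)·d_B = V + 9.7218·d_B = (-22.7701,29.0755)
sweep = 180° − θ = 100.9023°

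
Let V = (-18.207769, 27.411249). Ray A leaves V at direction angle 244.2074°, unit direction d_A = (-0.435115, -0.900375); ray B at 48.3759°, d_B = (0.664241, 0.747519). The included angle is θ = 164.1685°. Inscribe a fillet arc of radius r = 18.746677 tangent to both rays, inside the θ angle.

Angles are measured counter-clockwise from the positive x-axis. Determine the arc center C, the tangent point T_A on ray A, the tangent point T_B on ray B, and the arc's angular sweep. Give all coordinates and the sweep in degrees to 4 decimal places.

bisector direction at 326.2917° = (0.831873,-0.554966)
center distance |VC| = r/sin(θ/2) = 18.746677/sin(82.0842°) = 18.927020
C = V + |VC|·bis = (-2.4629,16.9074)
T_A = V + ((C−V)·d_A)·d_A = V + 2.6066·d_A = (-19.3419,25.0644)
T_B = V + ((C−V)·d_B)·d_B = V + 2.6066·d_B = (-16.4764,29.3597)
sweep = 180° − θ = 15.8315°

center=(-2.4629,16.9074) T_A=(-19.3419,25.0644) T_B=(-16.4764,29.3597) sweep=15.8315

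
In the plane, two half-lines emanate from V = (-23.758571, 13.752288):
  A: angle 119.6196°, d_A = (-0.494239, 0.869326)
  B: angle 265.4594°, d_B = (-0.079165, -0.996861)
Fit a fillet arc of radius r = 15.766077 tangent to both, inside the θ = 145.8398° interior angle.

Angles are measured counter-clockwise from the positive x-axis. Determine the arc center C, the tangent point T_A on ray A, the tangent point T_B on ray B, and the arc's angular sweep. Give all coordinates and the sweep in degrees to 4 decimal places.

bisector direction at 192.5395° = (-0.976147,-0.217113)
center distance |VC| = r/sin(θ/2) = 15.766077/sin(72.9199°) = 16.493522
C = V + |VC|·bis = (-39.8587,10.1713)
T_A = V + ((C−V)·d_A)·d_A = V + 4.8443·d_A = (-26.1528,17.9636)
T_B = V + ((C−V)·d_B)·d_B = V + 4.8443·d_B = (-24.1421,8.9232)
sweep = 180° − θ = 34.1602°

center=(-39.8587,10.1713) T_A=(-26.1528,17.9636) T_B=(-24.1421,8.9232) sweep=34.1602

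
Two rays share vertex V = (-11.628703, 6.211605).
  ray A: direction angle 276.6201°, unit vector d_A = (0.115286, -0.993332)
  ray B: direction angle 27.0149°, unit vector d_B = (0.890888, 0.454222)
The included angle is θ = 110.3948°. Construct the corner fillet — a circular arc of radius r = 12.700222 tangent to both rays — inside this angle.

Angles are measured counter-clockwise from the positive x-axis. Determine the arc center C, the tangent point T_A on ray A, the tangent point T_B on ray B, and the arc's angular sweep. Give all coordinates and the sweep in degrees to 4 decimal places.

bisector direction at 331.8175° = (0.881448,-0.472282)
center distance |VC| = r/sin(θ/2) = 12.700222/sin(55.1974°) = 15.466888
C = V + |VC|·bis = (2.0046,-1.0931)
T_A = V + ((C−V)·d_A)·d_A = V + 8.8277·d_A = (-10.6110,-2.5573)
T_B = V + ((C−V)·d_B)·d_B = V + 8.8277·d_B = (-3.7642,10.2214)
sweep = 180° − θ = 69.6052°

center=(2.0046,-1.0931) T_A=(-10.6110,-2.5573) T_B=(-3.7642,10.2214) sweep=69.6052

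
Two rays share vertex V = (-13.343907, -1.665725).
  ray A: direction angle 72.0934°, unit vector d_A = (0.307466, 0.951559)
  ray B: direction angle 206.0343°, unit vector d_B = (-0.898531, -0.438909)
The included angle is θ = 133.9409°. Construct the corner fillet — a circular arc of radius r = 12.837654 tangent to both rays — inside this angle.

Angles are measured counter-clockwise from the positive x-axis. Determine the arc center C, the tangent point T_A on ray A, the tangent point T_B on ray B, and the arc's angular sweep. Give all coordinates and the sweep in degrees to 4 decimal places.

bisector direction at 139.0639° = (-0.755440,0.655218)
center distance |VC| = r/sin(θ/2) = 12.837654/sin(66.9704°) = 13.949374
C = V + |VC|·bis = (-23.8818,7.4742)
T_A = V + ((C−V)·d_A)·d_A = V + 5.4571·d_A = (-11.6660,3.5270)
T_B = V + ((C−V)·d_B)·d_B = V + 5.4571·d_B = (-18.2473,-4.0609)
sweep = 180° − θ = 46.0591°

center=(-23.8818,7.4742) T_A=(-11.6660,3.5270) T_B=(-18.2473,-4.0609) sweep=46.0591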